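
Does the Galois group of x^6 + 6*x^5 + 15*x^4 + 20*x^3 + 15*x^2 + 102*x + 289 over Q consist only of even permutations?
The polynomial is irreducible of degree 6 over Q. Its discriminant is -9727331052552192, which is not a perfect square. A Galois group lies in the alternating group exactly when the discriminant is a square in Q, so the Galois group ((S_3 x S_3) : C_2) is not contained in A_6.

No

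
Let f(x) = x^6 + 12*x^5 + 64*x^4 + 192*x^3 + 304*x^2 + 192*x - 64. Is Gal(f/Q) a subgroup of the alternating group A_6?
Yes

The polynomial is irreducible of degree 6 over Q. Its discriminant is 164995463643136 = 12845056^2, a perfect square. A Galois group lies in the alternating group exactly when the discriminant is a square in Q, so the Galois group (A_4) is contained in A_6.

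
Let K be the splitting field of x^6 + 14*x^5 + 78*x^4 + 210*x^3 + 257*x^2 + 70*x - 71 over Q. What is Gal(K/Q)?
The polynomial f is an irreducible sextic over Q, so G = Gal(f/Q) is one of the 16 transitive subgroups 6T1, ..., 6T16 of S_6. The discriminant of f is 5489031744 = 74088^2, a perfect square, so G is contained in A_6. The transitive groups of degree 6 contained in A_6 are: A_4 (6T4, order 12), S_4 (6T7, order 24), (C_3 x C_3) : C_4 (6T10, order 36), PSL(2,5) (6T12, order 60), A_6 (6T15, order 360). By Dedekind's theorem, for a prime p not dividing disc(f) the degrees of the irreducible factors of f mod p form the cycle type of an element of G. Factoring f modulo the 33 such primes p <= 151 (skipping 2, 3, 7, which divide the discriminant), each new pattern first appears at: mod 5: f = (x^3 + x^2 + 1)(x^3 + 3x^2 + 4), pattern 3+3; mod 13: f = (x + 11)(x + 12)(x^2 + x + 2)(x^2 + 3x + 5), pattern 2+2+1+1. No other pattern occurs in this range, so the set of observed cycle types is {3+3, 2+2+1+1}. The candidates containing elements of all these cycle types are A_4 (6T4) of order 12, S_4 (6T7) of order 24, (C_3 x C_3) : C_4 (6T10) of order 36, PSL(2,5) (6T12) of order 60, A_6 (6T15) of order 360; the others are excluded. The observed types are precisely the cycle types that occur in A_4 (6T4) (apart from the identity). Each of the other remaining candidates has further cycle types, and by the Chebotarev density theorem the matching factorization patterns would occur for a proportion of primes equal to their share of the group: S_4 (6T7) additionally contains elements of type 4+2 (6 of its 24 elements, about 25% of primes); (C_3 x C_3) : C_4 (6T10) additionally contains elements of type 4+2, 3+1+1+1 (22 of its 36 elements, about 61% of primes); PSL(2,5) (6T12) additionally contains elements of type 5+1 (24 of its 60 elements, about 40% of primes); A_6 (6T15) additionally contains elements of type 5+1, 4+2, 3+1+1+1 (274 of its 360 elements, about 76% of primes). None of the 33 primes tested shows any such pattern (for each of these groups the chance of that is below 10^-4), which rules them out. Hence G = A_4 (6T4), of order 12.

A_4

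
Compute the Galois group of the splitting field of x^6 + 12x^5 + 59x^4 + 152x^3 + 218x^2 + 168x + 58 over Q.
S_4

The polynomial f is an irreducible sextic over Q, so G = Gal(f/Q) is one of the 16 transitive subgroups 6T1, ..., 6T16 of S_6. The discriminant of f is -5120000, which is not a perfect square, so G is not contained in A_6. The transitive groups of degree 6 not contained in A_6 are: C_6 (6T1, order 6), S_3 (6T2, order 6), D_6 (6T3, order 12), C_3 x S_3 (6T5, order 18), A_4 x C_2 (6T6, order 24), S_4 (6T8, order 24), S_3 x S_3 (6T9, order 36), S_4 x C_2 (6T11, order 48), (S_3 x S_3) : C_2 (6T13, order 72), PGL(2,5) (6T14, order 120), S_6 (6T16, order 720). By Dedekind's theorem, for a prime p not dividing disc(f) the degrees of the irreducible factors of f mod p form the cycle type of an element of G. Factoring f modulo the 22 such primes p <= 89 (skipping 2, 5, which divide the discriminant), each new pattern first appears at: mod 3: f = (x^3 + x^2 + x + 2)(x^3 + 2x^2 + 2x + 2), pattern 3+3; mod 7: f = (x^2 + 3x + 1)(x^2 + 4x + 6)(x^2 + 5x + 5), pattern 2+2+2; mod 13: f = (x + 6)(x + 11)(x^4 + 8x^3 + x + 6), pattern 4+1+1; mod 43: f = (x + 14)(x + 33)(x^2 + 4x + 8)(x^2 + 4x + 14), pattern 2+2+1+1. No other pattern occurs in this range, so the set of observed cycle types is {3+3, 2+2+2, 4+1+1, 2+2+1+1}. The candidates containing elements of all these cycle types are S_4 (6T8) of order 24, S_4 x C_2 (6T11) of order 48, PGL(2,5) (6T14) of order 120, S_6 (6T16) of order 720; the others are excluded. The observed types are precisely the cycle types that occur in S_4 (6T8) (apart from the identity). Each of the other remaining candidates has further cycle types, and by the Chebotarev density theorem the matching factorization patterns would occur for a proportion of primes equal to their share of the group: S_4 x C_2 (6T11) additionally contains elements of type 6, 4+2, 2+1+1+1+1 (17 of its 48 elements, about 35% of primes); PGL(2,5) (6T14) additionally contains elements of type 6, 5+1 (44 of its 120 elements, about 37% of primes); S_6 (6T16) additionally contains elements of type 6, 5+1, 4+2, 3+2+1, 3+1+1+1, 2+1+1+1+1 (529 of its 720 elements, about 73% of primes). None of the 22 primes tested shows any such pattern (for each of these groups the chance of that is below 10^-4), which rules them out. Hence G = S_4 (6T8), of order 24.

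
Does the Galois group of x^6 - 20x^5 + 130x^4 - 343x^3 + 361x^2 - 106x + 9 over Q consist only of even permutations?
Yes

The polynomial is irreducible of degree 6 over Q. Its discriminant is 3646117689361 = 1909481^2, a perfect square. A Galois group lies in the alternating group exactly when the discriminant is a square in Q, so the Galois group (PSL(2,5)) is contained in A_6.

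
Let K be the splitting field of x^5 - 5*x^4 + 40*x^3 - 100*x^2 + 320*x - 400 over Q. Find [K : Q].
The degree of the splitting field over Q equals the order of the Galois group, so first determine the group. The polynomial f is an irreducible quintic over Q, so G = Gal(f/Q) is a transitive subgroup of S_5: one of C_5 (5T1, order 5), D_5 (5T2, order 10), F_20 (5T3, order 20), A_5 (5T4, order 60) or S_5 (5T5, order 120). The discriminant of f is 5374771200000, which is not a perfect square, so G is not contained in A_5. The transitive groups of degree 5 not contained in A_5 are: F_20 (5T3, order 20), S_5 (5T5, order 120). By Dedekind's theorem, for a prime p not dividing disc(f) the degrees of the irreducible factors of f mod p form the cycle type of an element of G. Factoring f modulo the 18 such primes p <= 73 (skipping 2, 3, 5, which divide the discriminant), each new pattern first appears at: mod 7: f = (x + 5)(x^4 + 4x^3 + 6x^2 + 3x + 4), pattern 4+1; mod 11: f = (x + 7)(x^2 + 3x + 8)(x^2 + 7x + 7), pattern 2+2+1; mod 19: f = (x^5 + 14x^4 + 2x^3 + 14x^2 + 16x + 18), pattern 5. No other pattern occurs in this range, so the set of observed cycle types is {4+1, 2+2+1, 5}. The candidates containing elements of all these cycle types are F_20 (5T3) of order 20, S_5 (5T5) of order 120; the others are excluded. The observed types are precisely the cycle types that occur in F_20 (5T3) (apart from the identity). Each of the other remaining candidates has further cycle types, and by the Chebotarev density theorem the matching factorization patterns would occur for a proportion of primes equal to their share of the group: S_5 (5T5) additionally contains elements of type 3+2, 3+1+1, 2+1+1+1 (50 of its 120 elements, about 42% of primes). None of the 18 primes tested shows any such pattern (for each of these groups the chance of that is below 10^-4), which rules them out. Hence G = F_20 (5T3), of order 20. The Galois group F_20 (5T3) has order 20, so the splitting field has degree 20 over Q.

20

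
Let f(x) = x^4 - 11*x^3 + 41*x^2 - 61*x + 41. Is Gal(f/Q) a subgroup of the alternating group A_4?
No

The polynomial is irreducible of degree 4 over Q. Its discriminant is 120125, which is not a perfect square. A Galois group lies in the alternating group exactly when the discriminant is a square in Q, so the Galois group (C_4) is not contained in A_4.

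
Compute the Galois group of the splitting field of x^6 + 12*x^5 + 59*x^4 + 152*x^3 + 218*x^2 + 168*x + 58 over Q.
6T8: S_4

The polynomial f is an irreducible sextic over Q, so G = Gal(f/Q) is one of the 16 transitive subgroups 6T1, ..., 6T16 of S_6. The discriminant of f is -5120000, which is not a perfect square, so G is not contained in A_6. The transitive groups of degree 6 not contained in A_6 are: C_6 (6T1, order 6), S_3 (6T2, order 6), D_6 (6T3, order 12), C_3 x S_3 (6T5, order 18), A_4 x C_2 (6T6, order 24), S_4 (6T8, order 24), S_3 x S_3 (6T9, order 36), S_4 x C_2 (6T11, order 48), (S_3 x S_3) : C_2 (6T13, order 72), PGL(2,5) (6T14, order 120), S_6 (6T16, order 720). By Dedekind's theorem, for a prime p not dividing disc(f) the degrees of the irreducible factors of f mod p form the cycle type of an element of G. Factoring f modulo the 22 such primes p <= 89 (skipping 2, 5, which divide the discriminant), each new pattern first appears at: mod 3: f = (x^3 + x^2 + x + 2)(x^3 + 2x^2 + 2x + 2), pattern 3+3; mod 7: f = (x^2 + 3x + 1)(x^2 + 4x + 6)(x^2 + 5x + 5), pattern 2+2+2; mod 13: f = (x + 6)(x + 11)(x^4 + 8x^3 + x + 6), pattern 4+1+1; mod 43: f = (x + 14)(x + 33)(x^2 + 4x + 8)(x^2 + 4x + 14), pattern 2+2+1+1. No other pattern occurs in this range, so the set of observed cycle types is {3+3, 2+2+2, 4+1+1, 2+2+1+1}. The candidates containing elements of all these cycle types are S_4 (6T8) of order 24, S_4 x C_2 (6T11) of order 48, PGL(2,5) (6T14) of order 120, S_6 (6T16) of order 720; the others are excluded. The observed types are precisely the cycle types that occur in S_4 (6T8) (apart from the identity). Each of the other remaining candidates has further cycle types, and by the Chebotarev density theorem the matching factorization patterns would occur for a proportion of primes equal to their share of the group: S_4 x C_2 (6T11) additionally contains elements of type 6, 4+2, 2+1+1+1+1 (17 of its 48 elements, about 35% of primes); PGL(2,5) (6T14) additionally contains elements of type 6, 5+1 (44 of its 120 elements, about 37% of primes); S_6 (6T16) additionally contains elements of type 6, 5+1, 4+2, 3+2+1, 3+1+1+1, 2+1+1+1+1 (529 of its 720 elements, about 73% of primes). None of the 22 primes tested shows any such pattern (for each of these groups the chance of that is below 10^-4), which rules them out. Hence G = S_4 (6T8), of order 24.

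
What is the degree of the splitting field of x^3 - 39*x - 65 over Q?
The degree of the splitting field over Q equals the order of the Galois group, so first determine the group. The polynomial is an irreducible cubic over Q and its discriminant is 123201 = 351^2, a perfect square. For an irreducible cubic, a square discriminant forces the Galois group to be A_3, the cyclic group of order 3. The Galois group C_3 (3T1) has order 3, so the splitting field has degree 3 over Q.

3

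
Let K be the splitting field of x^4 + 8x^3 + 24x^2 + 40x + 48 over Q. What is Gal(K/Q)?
The polynomial is an irreducible quartic over Q and its discriminant is 937984, which is not a perfect square, so the Galois group is not contained in A_4. The resolvent cubic y^3 - 24*y^2 + 128*y - 64 is irreducible over Q. An irreducible resolvent with non-square discriminant gives S_4.

S_4 (also written S4)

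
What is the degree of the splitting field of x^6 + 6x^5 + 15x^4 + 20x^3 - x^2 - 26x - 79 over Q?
The degree of the splitting field over Q equals the order of the Galois group, so first determine the group. The polynomial f is an irreducible sextic over Q, so G = Gal(f/Q) is one of the 16 transitive subgroups 6T1, ..., 6T16 of S_6. The discriminant of f is 36352603193344 = 6029312^2, a perfect square, so G is contained in A_6. The transitive groups of degree 6 contained in A_6 are: A_4 (6T4, order 12), S_4 (6T7, order 24), (C_3 x C_3) : C_4 (6T10, order 36), PSL(2,5) (6T12, order 60), A_6 (6T15, order 360). By Dedekind's theorem, for a prime p not dividing disc(f) the degrees of the irreducible factors of f mod p form the cycle type of an element of G. Factoring f modulo the 79 such primes p <= 419 (skipping 2, 23, which divide the discriminant), each new pattern first appears at: mod 3: f = (x^3 + x^2 + x + 2)(x^3 + 2x^2 + 1), pattern 3+3; mod 5: f = (x^2 + 2x + 3)(x^4 + 4x^3 + 4x^2 + 2), pattern 4+2; mod 19: f = (x + 10)(x + 11)(x^2 + x + 3)(x^2 + 3x + 5), pattern 2+2+1+1; mod 223: f = (x + 33)(x + 68)(x + 110)(x + 115)(x + 157)(x + 192), pattern 1+1+1+1+1+1. No other pattern occurs in this range, so the set of observed cycle types is {3+3, 4+2, 2+2+1+1, 1+1+1+1+1+1}. The candidates containing elements of all these cycle types are S_4 (6T7) of order 24, (C_3 x C_3) : C_4 (6T10) of order 36, A_6 (6T15) of order 360; the others are excluded. The observed types are precisely the cycle types that occur in S_4 (6T7). Each of the other remaining candidates has further cycle types, and by the Chebotarev density theorem the matching factorization patterns would occur for a proportion of primes equal to their share of the group: (C_3 x C_3) : C_4 (6T10) additionally contains elements of type 3+1+1+1 (4 of its 36 elements, about 11% of primes); A_6 (6T15) additionally contains elements of type 5+1, 3+1+1+1 (184 of its 360 elements, about 51% of primes). None of the 79 primes tested shows any such pattern (for each of these groups the chance of that is below 10^-4), which rules them out. Hence G = S_4 (6T7), of order 24. The Galois group S_4 (6T7) has order 24, so the splitting field has degree 24 over Q.

24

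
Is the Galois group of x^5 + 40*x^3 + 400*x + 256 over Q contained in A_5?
The polynomial is irreducible of degree 5 over Q. Its discriminant is 67108864000000 = 8192000^2, a perfect square. A Galois group lies in the alternating group exactly when the discriminant is a square in Q, so the Galois group (A_5) is contained in A_5.

Yes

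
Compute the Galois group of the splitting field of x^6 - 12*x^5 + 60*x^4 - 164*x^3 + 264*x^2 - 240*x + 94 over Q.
S_3 x S_3 (also written G36-)

The polynomial f is an irreducible sextic over Q, so G = Gal(f/Q) is one of the 16 transitive subgroups 6T1, ..., 6T16 of S_6. The discriminant of f is 40310784, which is not a perfect square, so G is not contained in A_6. The transitive groups of degree 6 not contained in A_6 are: C_6 (6T1, order 6), S_3 (6T2, order 6), D_6 (6T3, order 12), C_3 x S_3 (6T5, order 18), A_4 x C_2 (6T6, order 24), S_4 (6T8, order 24), S_3 x S_3 (6T9, order 36), S_4 x C_2 (6T11, order 48), (S_3 x S_3) : C_2 (6T13, order 72), PGL(2,5) (6T14, order 120), S_6 (6T16, order 720). By Dedekind's theorem, for a prime p not dividing disc(f) the degrees of the irreducible factors of f mod p form the cycle type of an element of G. Factoring f modulo the 14 such primes p <= 53 (skipping 2, 3, which divide the discriminant), each new pattern first appears at: mod 5: f = (x + 1)(x + 2)(x^2 + 2x + 3)(x^2 + 3x + 4), pattern 2+2+1+1; mod 7: f = (x^6 + 2x^5 + 4x^4 + 4x^3 + 5x^2 + 5x + 3), pattern 6; mod 19: f = (x + 8)(x + 11)(x + 13)(x^3 + 13x^2 + 12x + 14), pattern 3+1+1+1; mod 31: f = (x^2 + 8x + 4)(x^2 + 17x + 20)(x^2 + 25x + 19), pattern 2+2+2; mod 43: f = (x^3 + 37x^2 + 12x + 26)(x^3 + 37x^2 + 12x + 40), pattern 3+3. No other pattern occurs in this range, so the set of observed cycle types is {2+2+1+1, 6, 3+1+1+1, 2+2+2, 3+3}. The candidates containing elements of all these cycle types are S_3 x S_3 (6T9) of order 36, (S_3 x S_3) : C_2 (6T13) of order 72, S_6 (6T16) of order 720; the others are excluded. The observed types are precisely the cycle types that occur in S_3 x S_3 (6T9) (apart from the identity). Each of the other remaining candidates has further cycle types, and by the Chebotarev density theorem the matching factorization patterns would occur for a proportion of primes equal to their share of the group: (S_3 x S_3) : C_2 (6T13) additionally contains elements of type 4+2, 3+2+1, 2+1+1+1+1 (36 of its 72 elements, about 50% of primes); S_6 (6T16) additionally contains elements of type 5+1, 4+2, 4+1+1, 3+2+1, 2+1+1+1+1 (459 of its 720 elements, about 64% of primes). None of the 14 primes tested shows any such pattern (for each of these groups the chance of that is below 10^-4), which rules them out. Hence G = S_3 x S_3 (6T9), of order 36.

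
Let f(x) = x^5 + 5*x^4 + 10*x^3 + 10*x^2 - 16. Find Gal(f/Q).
D_5

The polynomial f is an irreducible quintic over Q, so G = Gal(f/Q) is a transitive subgroup of S_5: one of C_5 (5T1, order 5), D_5 (5T2, order 10), F_20 (5T3, order 20), A_5 (5T4, order 60) or S_5 (5T5, order 120). The discriminant of f is 64000000 = 8000^2, a perfect square, so G is contained in A_5. The transitive groups of degree 5 contained in A_5 are: C_5 (5T1, order 5), D_5 (5T2, order 10), A_5 (5T4, order 60). By Dedekind's theorem, for a prime p not dividing disc(f) the degrees of the irreducible factors of f mod p form the cycle type of an element of G. Factoring f modulo the 23 such primes p <= 97 (skipping 2, 5, which divide the discriminant), each new pattern first appears at: mod 3: f = (x + 1)(x^2 + 1)(x^2 + x + 2), pattern 2+2+1; mod 7: f = (x^5 + 5x^4 + 3x^3 + 3x^2 + 5), pattern 5. No other pattern occurs in this range, so the set of observed cycle types is {2+2+1, 5}. The candidates containing elements of all these cycle types are D_5 (5T2) of order 10, A_5 (5T4) of order 60; the others are excluded. The observed types are precisely the cycle types that occur in D_5 (5T2) (apart from the identity). Each of the other remaining candidates has further cycle types, and by the Chebotarev density theorem the matching factorization patterns would occur for a proportion of primes equal to their share of the group: A_5 (5T4) additionally contains elements of type 3+1+1 (20 of its 60 elements, about 33% of primes). None of the 23 primes tested shows any such pattern (for each of these groups the chance of that is below 10^-4), which rules them out. Hence G = D_5 (5T2), of order 10.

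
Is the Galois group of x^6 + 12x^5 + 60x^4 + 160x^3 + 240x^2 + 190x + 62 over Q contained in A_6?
The polynomial is irreducible of degree 6 over Q. Its discriminant is -1292992, which is not a perfect square. A Galois group lies in the alternating group exactly when the discriminant is a square in Q, so the Galois group (S_6) is not contained in A_6.

No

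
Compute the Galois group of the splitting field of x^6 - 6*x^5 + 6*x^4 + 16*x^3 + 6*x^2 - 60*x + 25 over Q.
The polynomial f is an irreducible sextic over Q, so G = Gal(f/Q) is one of the 16 transitive subgroups 6T1, ..., 6T16 of S_6. The discriminant of f is 17714700000000, which is not a perfect square, so G is not contained in A_6. The transitive groups of degree 6 not contained in A_6 are: C_6 (6T1, order 6), S_3 (6T2, order 6), D_6 (6T3, order 12), C_3 x S_3 (6T5, order 18), A_4 x C_2 (6T6, order 24), S_4 (6T8, order 24), S_3 x S_3 (6T9, order 36), S_4 x C_2 (6T11, order 48), (S_3 x S_3) : C_2 (6T13, order 72), PGL(2,5) (6T14, order 120), S_6 (6T16, order 720). By Dedekind's theorem, for a prime p not dividing disc(f) the degrees of the irreducible factors of f mod p form the cycle type of an element of G. Factoring f modulo the 79 such primes p <= 421 (skipping 2, 3, 5, which divide the discriminant), each new pattern first appears at: mod 7: f = (x^6 + x^5 + 6x^4 + 2x^3 + 6x^2 + 3x + 4), pattern 6; mod 11: f = (x + 1)(x + 8)(x^2 + 4)(x^2 + 7x + 8), pattern 2+2+1+1; mod 13: f = (x^3 + 9x^2 + x + 10)(x^3 + 11x^2 + 10x + 9), pattern 3+3; mod 17: f = (x^2 + 6x + 2)(x^2 + 7x + 1)(x^2 + 15x + 4), pattern 2+2+2; mod 61: f = (x + 5)(x + 17)(x + 24)(x + 35)(x + 42)(x + 54), pattern 1+1+1+1+1+1. No other pattern occurs in this range, so the set of observed cycle types is {6, 2+2+1+1, 3+3, 2+2+2, 1+1+1+1+1+1}. The candidates containing elements of all these cycle types are D_6 (6T3) of order 12, A_4 x C_2 (6T6) of order 24, S_3 x S_3 (6T9) of order 36, S_4 x C_2 (6T11) of order 48, (S_3 x S_3) : C_2 (6T13) of order 72, PGL(2,5) (6T14) of order 120, S_6 (6T16) of order 720; the others are excluded. The observed types are precisely the cycle types that occur in D_6 (6T3). Each of the other remaining candidates has further cycle types, and by the Chebotarev density theorem the matching factorization patterns would occur for a proportion of primes equal to their share of the group: A_4 x C_2 (6T6) additionally contains elements of type 2+1+1+1+1 (3 of its 24 elements, about 12% of primes); S_3 x S_3 (6T9) additionally contains elements of type 3+1+1+1 (4 of its 36 elements, about 11% of primes); S_4 x C_2 (6T11) additionally contains elements of type 4+2, 4+1+1, 2+1+1+1+1 (15 of its 48 elements, about 31% of primes); (S_3 x S_3) : C_2 (6T13) additionally contains elements of type 4+2, 3+2+1, 3+1+1+1, 2+1+1+1+1 (40 of its 72 elements, about 56% of primes); PGL(2,5) (6T14) additionally contains elements of type 5+1, 4+1+1 (54 of its 120 elements, about 45% of primes); S_6 (6T16) additionally contains elements of type 5+1, 4+2, 4+1+1, 3+2+1, 3+1+1+1, 2+1+1+1+1 (499 of its 720 elements, about 69% of primes). None of the 79 primes tested shows any such pattern (for each of these groups the chance of that is below 10^-4), which rules them out. Hence G = D_6 (6T3), of order 12.

D_6, the dihedral group of order 12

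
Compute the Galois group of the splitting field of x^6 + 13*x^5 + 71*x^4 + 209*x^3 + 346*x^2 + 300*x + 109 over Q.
The polynomial f is an irreducible sextic over Q, so G = Gal(f/Q) is one of the 16 transitive subgroups 6T1, ..., 6T16 of S_6. The discriminant of f is 525625 = 725^2, a perfect square, so G is contained in A_6. The transitive groups of degree 6 contained in A_6 are: A_4 (6T4, order 12), S_4 (6T7, order 24), (C_3 x C_3) : C_4 (6T10, order 36), PSL(2,5) (6T12, order 60), A_6 (6T15, order 360). By Dedekind's theorem, for a prime p not dividing disc(f) the degrees of the irreducible factors of f mod p form the cycle type of an element of G. Factoring f modulo the 19 such primes p <= 73 (skipping 5, 29, which divide the discriminant), each new pattern first appears at: mod 2: f = (x^2 + x + 1)(x^4 + x + 1), pattern 4+2; mod 11: f = (x^3 + 3x^2 + 5x + 5)(x^3 + 10x^2 + 3x + 2), pattern 3+3; mod 19: f = (x + 13)(x + 14)(x^2 + 8x + 17)(x^2 + 16x + 8), pattern 2+2+1+1; mod 61: f = (x + 30)(x + 37)(x + 44)(x^3 + 24x^2 + 59x + 50), pattern 3+1+1+1. No other pattern occurs in this range, so the set of observed cycle types is {4+2, 3+3, 2+2+1+1, 3+1+1+1}. The candidates containing elements of all these cycle types are (C_3 x C_3) : C_4 (6T10) of order 36, A_6 (6T15) of order 360; the others are excluded. The observed types are precisely the cycle types that occur in (C_3 x C_3) : C_4 (6T10) (apart from the identity). Each of the other remaining candidates has further cycle types, and by the Chebotarev density theorem the matching factorization patterns would occur for a proportion of primes equal to their share of the group: A_6 (6T15) additionally contains elements of type 5+1 (144 of its 360 elements, about 40% of primes). None of the 19 primes tested shows any such pattern (for each of these groups the chance of that is below 10^-4), which rules them out. Hence G = (C_3 x C_3) : C_4 (6T10), of order 36.

6T10: (C_3 x C_3) : C_4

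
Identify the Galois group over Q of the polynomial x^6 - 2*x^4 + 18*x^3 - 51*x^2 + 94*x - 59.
The polynomial f is an irreducible sextic over Q, so G = Gal(f/Q) is one of the 16 transitive subgroups 6T1, ..., 6T16 of S_6. The discriminant of f is 87452721811456 = 9351616^2, a perfect square, so G is contained in A_6. The transitive groups of degree 6 contained in A_6 are: A_4 (6T4, order 12), S_4 (6T7, order 24), (C_3 x C_3) : C_4 (6T10, order 36), PSL(2,5) (6T12, order 60), A_6 (6T15, order 360). By Dedekind's theorem, for a prime p not dividing disc(f) the degrees of the irreducible factors of f mod p form the cycle type of an element of G. Factoring f modulo the 79 such primes p <= 419 (skipping 2, 23, which divide the discriminant), each new pattern first appears at: mod 3: f = (x^3 + x^2 + 2)(x^3 + 2x^2 + 2x + 2), pattern 3+3; mod 5: f = (x^2 + 4x + 1)(x^4 + x^3 + 3x^2 + 1), pattern 4+2; mod 19: f = (x + 15)(x + 16)(x^2 + 12x + 4)(x^2 + 14x + 15), pattern 2+2+1+1; mod 223: f = (x + 1)(x + 13)(x + 18)(x + 65)(x + 130)(x + 219), pattern 1+1+1+1+1+1. No other pattern occurs in this range, so the set of observed cycle types is {3+3, 4+2, 2+2+1+1, 1+1+1+1+1+1}. The candidates containing elements of all these cycle types are S_4 (6T7) of order 24, (C_3 x C_3) : C_4 (6T10) of order 36, A_6 (6T15) of order 360; the others are excluded. The observed types are precisely the cycle types that occur in S_4 (6T7). Each of the other remaining candidates has further cycle types, and by the Chebotarev density theorem the matching factorization patterns would occur for a proportion of primes equal to their share of the group: (C_3 x C_3) : C_4 (6T10) additionally contains elements of type 3+1+1+1 (4 of its 36 elements, about 11% of primes); A_6 (6T15) additionally contains elements of type 5+1, 3+1+1+1 (184 of its 360 elements, about 51% of primes). None of the 79 primes tested shows any such pattern (for each of these groups the chance of that is below 10^-4), which rules them out. Hence G = S_4 (6T7), of order 24.

S_4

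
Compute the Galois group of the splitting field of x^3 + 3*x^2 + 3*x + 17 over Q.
S_3 (also written S3)

The polynomial is an irreducible cubic over Q and its discriminant is -6912, which is not a perfect square. For an irreducible cubic, a non-square discriminant gives Galois group S_3.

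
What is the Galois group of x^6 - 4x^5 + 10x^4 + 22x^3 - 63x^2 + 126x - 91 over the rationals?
6T4: A_4

The polynomial f is an irreducible sextic over Q, so G = Gal(f/Q) is one of the 16 transitive subgroups 6T1, ..., 6T16 of S_6. The discriminant of f is 5729525925351424 = 75693632^2, a perfect square, so G is contained in A_6. The transitive groups of degree 6 contained in A_6 are: A_4 (6T4, order 12), S_4 (6T7, order 24), (C_3 x C_3) : C_4 (6T10, order 36), PSL(2,5) (6T12, order 60), A_6 (6T15, order 360). By Dedekind's theorem, for a prime p not dividing disc(f) the degrees of the irreducible factors of f mod p form the cycle type of an element of G. Factoring f modulo the 33 such primes p <= 149 (skipping 2, 7, which divide the discriminant), each new pattern first appears at: mod 3: f = (x^3 + 2x + 1)(x^3 + 2x^2 + 2x + 2), pattern 3+3; mod 13: f = (x)(x + 8)(x^2 + 4x + 9)(x^2 + 10x + 5), pattern 2+2+1+1. No other pattern occurs in this range, so the set of observed cycle types is {3+3, 2+2+1+1}. The candidates containing elements of all these cycle types are A_4 (6T4) of order 12, S_4 (6T7) of order 24, (C_3 x C_3) : C_4 (6T10) of order 36, PSL(2,5) (6T12) of order 60, A_6 (6T15) of order 360; the others are excluded. The observed types are precisely the cycle types that occur in A_4 (6T4) (apart from the identity). Each of the other remaining candidates has further cycle types, and by the Chebotarev density theorem the matching factorization patterns would occur for a proportion of primes equal to their share of the group: S_4 (6T7) additionally contains elements of type 4+2 (6 of its 24 elements, about 25% of primes); (C_3 x C_3) : C_4 (6T10) additionally contains elements of type 4+2, 3+1+1+1 (22 of its 36 elements, about 61% of primes); PSL(2,5) (6T12) additionally contains elements of type 5+1 (24 of its 60 elements, about 40% of primes); A_6 (6T15) additionally contains elements of type 5+1, 4+2, 3+1+1+1 (274 of its 360 elements, about 76% of primes). None of the 33 primes tested shows any such pattern (for each of these groups the chance of that is below 10^-4), which rules them out. Hence G = A_4 (6T4), of order 12.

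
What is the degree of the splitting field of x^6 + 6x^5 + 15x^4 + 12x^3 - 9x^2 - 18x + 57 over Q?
The degree of the splitting field over Q equals the order of the Galois group, so first determine the group. The polynomial f is an irreducible sextic over Q, so G = Gal(f/Q) is one of the 16 transitive subgroups 6T1, ..., 6T16 of S_6. The discriminant of f is -21134460321792, which is not a perfect square, so G is not contained in A_6. The transitive groups of degree 6 not contained in A_6 are: C_6 (6T1, order 6), S_3 (6T2, order 6), D_6 (6T3, order 12), C_3 x S_3 (6T5, order 18), A_4 x C_2 (6T6, order 24), S_4 (6T8, order 24), S_3 x S_3 (6T9, order 36), S_4 x C_2 (6T11, order 48), (S_3 x S_3) : C_2 (6T13, order 72), PGL(2,5) (6T14, order 120), S_6 (6T16, order 720). By Dedekind's theorem, for a prime p not dividing disc(f) the degrees of the irreducible factors of f mod p form the cycle type of an element of G. Factoring f modulo the 37 such primes p <= 167 (skipping 2, 3, which divide the discriminant), each new pattern first appears at: mod 5: f = (x^6 + x^5 + 2x^3 + x^2 + 2x + 2), pattern 6; mod 7: f = (x^3 + 3x^2 + 3x + 3)(x^3 + 3x^2 + 3x + 5), pattern 3+3; mod 17: f = (x^2 + 11x + 14)(x^2 + 13x + 16)(x^2 + 16x + 2), pattern 2+2+2; mod 19: f = (x)(x + 9)(x + 11)(x + 13)(x + 14)(x + 16), pattern 1+1+1+1+1+1. No other pattern occurs in this range, so the set of observed cycle types is {6, 3+3, 2+2+2, 1+1+1+1+1+1}. The candidates containing elements of all these cycle types are C_6 (6T1) of order 6, D_6 (6T3) of order 12, C_3 x S_3 (6T5) of order 18, A_4 x C_2 (6T6) of order 24, S_3 x S_3 (6T9) of order 36, S_4 x C_2 (6T11) of order 48, (S_3 x S_3) : C_2 (6T13) of order 72, PGL(2,5) (6T14) of order 120, S_6 (6T16) of order 720; the others are excluded. The observed types are precisely the cycle types that occur in C_6 (6T1). Each of the other remaining candidates has further cycle types, and by the Chebotarev density theorem the matching factorization patterns would occur for a proportion of primes equal to their share of the group: D_6 (6T3) additionally contains elements of type 2+2+1+1 (3 of its 12 elements, about 25% of primes); C_3 x S_3 (6T5) additionally contains elements of type 3+1+1+1 (4 of its 18 elements, about 22% of primes); A_4 x C_2 (6T6) additionally contains elements of type 2+2+1+1, 2+1+1+1+1 (6 of its 24 elements, about 25% of primes); S_3 x S_3 (6T9) additionally contains elements of type 3+1+1+1, 2+2+1+1 (13 of its 36 elements, about 36% of primes); S_4 x C_2 (6T11) additionally contains elements of type 4+2, 4+1+1, 2+2+1+1, 2+1+1+1+1 (24 of its 48 elements, about 50% of primes); (S_3 x S_3) : C_2 (6T13) additionally contains elements of type 4+2, 3+2+1, 3+1+1+1, 2+2+1+1, 2+1+1+1+1 (49 of its 72 elements, about 68% of primes); PGL(2,5) (6T14) additionally contains elements of type 5+1, 4+1+1, 2+2+1+1 (69 of its 120 elements, about 58% of primes); S_6 (6T16) additionally contains elements of type 5+1, 4+2, 4+1+1, 3+2+1, 3+1+1+1, 2+2+1+1, 2+1+1+1+1 (544 of its 720 elements, about 76% of primes). None of the 37 primes tested shows any such pattern (for each of these groups the chance of that is below 10^-4), which rules them out. Hence G = C_6 (6T1), of order 6. The Galois group C_6 (6T1) has order 6, so the splitting field has degree 6 over Q.

6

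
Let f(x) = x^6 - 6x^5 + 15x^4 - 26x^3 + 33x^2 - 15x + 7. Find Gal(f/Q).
(S_3 x S_3) : C_2, the group 6T13 of order 72

The polynomial f is an irreducible sextic over Q, so G = Gal(f/Q) is one of the 16 transitive subgroups 6T1, ..., 6T16 of S_6. The discriminant of f is -6604217307, which is not a perfect square, so G is not contained in A_6. The transitive groups of degree 6 not contained in A_6 are: C_6 (6T1, order 6), S_3 (6T2, order 6), D_6 (6T3, order 12), C_3 x S_3 (6T5, order 18), A_4 x C_2 (6T6, order 24), S_4 (6T8, order 24), S_3 x S_3 (6T9, order 36), S_4 x C_2 (6T11, order 48), (S_3 x S_3) : C_2 (6T13, order 72), PGL(2,5) (6T14, order 120), S_6 (6T16, order 720). By Dedekind's theorem, for a prime p not dividing disc(f) the degrees of the irreducible factors of f mod p form the cycle type of an element of G. Factoring f modulo the 28 such primes p <= 127 (skipping 3, 17, 43, which divide the discriminant), each new pattern first appears at: mod 2: f = (x^6 + x^4 + x^2 + x + 1), pattern 6; mod 7: f = (x)(x^2 + 2x + 5)(x^3 + 6x^2 + 5x + 4), pattern 3+2+1; mod 11: f = (x^2 + 9x + 5)(x^4 + 7x^3 + 2x^2 + 9x + 8), pattern 4+2; mod 13: f = (x + 8)(x + 11)(x^2 + 6x + 2)(x^2 + 8x + 1), pattern 2+2+1+1; mod 61: f = (x + 3)(x + 13)(x + 15)(x + 38)(x^2 + 47x + 12), pattern 2+1+1+1+1; mod 97: f = (x + 2)(x + 46)(x + 72)(x^3 + 68x^2 + 44x + 73), pattern 3+1+1+1; mod 113: f = (x^2 + 5x + 58)(x^2 + 107x + 105)(x^2 + 108x + 103), pattern 2+2+2; mod 127: f = (x^3 + 36x^2 + 119x + 41)(x^3 + 85x^2 + 11x + 90), pattern 3+3. No other pattern occurs in this range, so the set of observed cycle types is {6, 3+2+1, 4+2, 2+2+1+1, 2+1+1+1+1, 3+1+1+1, 2+2+2, 3+3}. The candidates containing elements of all these cycle types are (S_3 x S_3) : C_2 (6T13) of order 72, S_6 (6T16) of order 720; the others are excluded. The observed types are precisely the cycle types that occur in (S_3 x S_3) : C_2 (6T13) (apart from the identity). Each of the other remaining candidates has further cycle types, and by the Chebotarev density theorem the matching factorization patterns would occur for a proportion of primes equal to their share of the group: S_6 (6T16) additionally contains elements of type 5+1, 4+1+1 (234 of its 720 elements, about 32% of primes). None of the 28 primes tested shows any such pattern (for each of these groups the chance of that is below 10^-4), which rules them out. Hence G = (S_3 x S_3) : C_2 (6T13), of order 72.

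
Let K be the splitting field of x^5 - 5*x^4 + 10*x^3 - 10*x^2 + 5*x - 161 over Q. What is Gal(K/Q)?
F_20 (order 20)

The polynomial f is an irreducible quintic over Q, so G = Gal(f/Q) is a transitive subgroup of S_5: one of C_5 (5T1, order 5), D_5 (5T2, order 10), F_20 (5T3, order 20), A_5 (5T4, order 60) or S_5 (5T5, order 120). The discriminant of f is 2048000000000, which is not a perfect square, so G is not contained in A_5. The transitive groups of degree 5 not contained in A_5 are: F_20 (5T3, order 20), S_5 (5T5, order 120). By Dedekind's theorem, for a prime p not dividing disc(f) the degrees of the irreducible factors of f mod p form the cycle type of an element of G. Factoring f modulo the 18 such primes p <= 71 (skipping 2, 5, which divide the discriminant), each new pattern first appears at: mod 3: f = (x + 1)(x^4 + x^2 + x + 1), pattern 4+1; mod 11: f = (x^5 + 6x^4 + 10x^3 + x^2 + 5x + 4), pattern 5; mod 19: f = (x + 6)(x^2 + x + 9)(x^2 + 7x + 3), pattern 2+2+1; mod 31: f = (x + 2)(x + 5)(x + 11)(x + 16)(x + 23), pattern 1+1+1+1+1. No other pattern occurs in this range, so the set of observed cycle types is {4+1, 5, 2+2+1, 1+1+1+1+1}. The candidates containing elements of all these cycle types are F_20 (5T3) of order 20, S_5 (5T5) of order 120; the others are excluded. The observed types are precisely the cycle types that occur in F_20 (5T3). Each of the other remaining candidates has further cycle types, and by the Chebotarev density theorem the matching factorization patterns would occur for a proportion of primes equal to their share of the group: S_5 (5T5) additionally contains elements of type 3+2, 3+1+1, 2+1+1+1 (50 of its 120 elements, about 42% of primes). None of the 18 primes tested shows any such pattern (for each of these groups the chance of that is below 10^-4), which rules them out. Hence G = F_20 (5T3), of order 20.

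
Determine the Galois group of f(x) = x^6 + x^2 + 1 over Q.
The polynomial f is an irreducible sextic over Q, so G = Gal(f/Q) is one of the 16 transitive subgroups 6T1, ..., 6T16 of S_6. The discriminant of f is -61504, which is not a perfect square, so G is not contained in A_6. The transitive groups of degree 6 not contained in A_6 are: C_6 (6T1, order 6), S_3 (6T2, order 6), D_6 (6T3, order 12), C_3 x S_3 (6T5, order 18), A_4 x C_2 (6T6, order 24), S_4 (6T8, order 24), S_3 x S_3 (6T9, order 36), S_4 x C_2 (6T11, order 48), (S_3 x S_3) : C_2 (6T13, order 72), PGL(2,5) (6T14, order 120), S_6 (6T16, order 720). By Dedekind's theorem, for a prime p not dividing disc(f) the degrees of the irreducible factors of f mod p form the cycle type of an element of G. Factoring f modulo the 17 such primes p <= 67 (skipping 2, 31, which divide the discriminant), each new pattern first appears at: mod 3: f = (x + 1)(x + 2)(x^4 + x^2 + 2), pattern 4+1+1; mod 5: f = (x^3 + 2x^2 + 2x + 2)(x^3 + 3x^2 + 2x + 3), pattern 3+3; mod 7: f = (x^6 + x^2 + 1), pattern 6; mod 11: f = (x^2 + 9)(x^2 + x + 7)(x^2 + 10x + 7), pattern 2+2+2; mod 13: f = (x^2 + 6)(x^4 + 7x^2 + 11), pattern 4+2; mod 37: f = (x + 5)(x + 32)(x^2 + 9x + 16)(x^2 + 28x + 16), pattern 2+2+1+1; mod 47: f = (x + 5)(x + 9)(x + 38)(x + 42)(x^2 + 12), pattern 2+1+1+1+1. No other pattern occurs in this range, so the set of observed cycle types is {4+1+1, 3+3, 6, 2+2+2, 4+2, 2+2+1+1, 2+1+1+1+1}. The candidates containing elements of all these cycle types are S_4 x C_2 (6T11) of order 48, S_6 (6T16) of order 720; the others are excluded. The observed types are precisely the cycle types that occur in S_4 x C_2 (6T11) (apart from the identity). Each of the other remaining candidates has further cycle types, and by the Chebotarev density theorem the matching factorization patterns would occur for a proportion of primes equal to their share of the group: S_6 (6T16) additionally contains elements of type 5+1, 3+2+1, 3+1+1+1 (304 of its 720 elements, about 42% of primes). None of the 17 primes tested shows any such pattern (for each of these groups the chance of that is below 10^-4), which rules them out. Hence G = S_4 x C_2 (6T11), of order 48.

S_4 x C_2 (also written S4xC2)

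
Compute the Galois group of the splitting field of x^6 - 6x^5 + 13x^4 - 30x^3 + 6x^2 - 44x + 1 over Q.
The polynomial f is an irreducible sextic over Q, so G = Gal(f/Q) is one of the 16 transitive subgroups 6T1, ..., 6T16 of S_6. The discriminant of f is 87452721811456 = 9351616^2, a perfect square, so G is contained in A_6. The transitive groups of degree 6 contained in A_6 are: A_4 (6T4, order 12), S_4 (6T7, order 24), (C_3 x C_3) : C_4 (6T10, order 36), PSL(2,5) (6T12, order 60), A_6 (6T15, order 360). By Dedekind's theorem, for a prime p not dividing disc(f) the degrees of the irreducible factors of f mod p form the cycle type of an element of G. Factoring f modulo the 79 such primes p <= 419 (skipping 2, 23, which divide the discriminant), each new pattern first appears at: mod 3: f = (x^3 + x^2 + 2)(x^3 + 2x^2 + 2x + 2), pattern 3+3; mod 5: f = (x^2 + 4x + 1)(x^4 + 2x^2 + 2x + 1), pattern 4+2; mod 19: f = (x + 2)(x + 3)(x^2 + 3x + 11)(x^2 + 5x + 17), pattern 2+2+1+1; mod 223: f = (x + 3)(x + 92)(x + 157)(x + 204)(x + 209)(x + 221), pattern 1+1+1+1+1+1. No other pattern occurs in this range, so the set of observed cycle types is {3+3, 4+2, 2+2+1+1, 1+1+1+1+1+1}. The candidates containing elements of all these cycle types are S_4 (6T7) of order 24, (C_3 x C_3) : C_4 (6T10) of order 36, A_6 (6T15) of order 360; the others are excluded. The observed types are precisely the cycle types that occur in S_4 (6T7). Each of the other remaining candidates has further cycle types, and by the Chebotarev density theorem the matching factorization patterns would occur for a proportion of primes equal to their share of the group: (C_3 x C_3) : C_4 (6T10) additionally contains elements of type 3+1+1+1 (4 of its 36 elements, about 11% of primes); A_6 (6T15) additionally contains elements of type 5+1, 3+1+1+1 (184 of its 360 elements, about 51% of primes). None of the 79 primes tested shows any such pattern (for each of these groups the chance of that is below 10^-4), which rules them out. Hence G = S_4 (6T7), of order 24.

S_4, S_4(6d), the S_4-action on 6 points inside A_6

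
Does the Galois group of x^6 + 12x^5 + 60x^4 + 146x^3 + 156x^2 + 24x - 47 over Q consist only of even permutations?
No

The polynomial is irreducible of degree 6 over Q. Its discriminant is 5159780352, which is not a perfect square. A Galois group lies in the alternating group exactly when the discriminant is a square in Q, so the Galois group (D_6) is not contained in A_6.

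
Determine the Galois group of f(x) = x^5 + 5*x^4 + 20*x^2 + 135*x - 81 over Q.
The polynomial f is an irreducible quintic over Q, so G = Gal(f/Q) is a transitive subgroup of S_5: one of C_5 (5T1, order 5), D_5 (5T2, order 10), F_20 (5T3, order 20), A_5 (5T4, order 60) or S_5 (5T5, order 120). The discriminant of f is 1327104000000 = 1152000^2, a perfect square, so G is contained in A_5. The transitive groups of degree 5 contained in A_5 are: C_5 (5T1, order 5), D_5 (5T2, order 10), A_5 (5T4, order 60). By Dedekind's theorem, for a prime p not dividing disc(f) the degrees of the irreducible factors of f mod p form the cycle type of an element of G. Factoring f modulo the 23 such primes p <= 101 (skipping 2, 3, 5, which divide the discriminant), each new pattern first appears at: mod 7: f = (x^5 + 5x^4 + 6x^2 + 2x + 3), pattern 5; mod 17: f = (x + 12)(x^2 + x + 1)(x^2 + 9x + 6), pattern 2+2+1. No other pattern occurs in this range, so the set of observed cycle types is {5, 2+2+1}. The candidates containing elements of all these cycle types are D_5 (5T2) of order 10, A_5 (5T4) of order 60; the others are excluded. The observed types are precisely the cycle types that occur in D_5 (5T2) (apart from the identity). Each of the other remaining candidates has further cycle types, and by the Chebotarev density theorem the matching factorization patterns would occur for a proportion of primes equal to their share of the group: A_5 (5T4) additionally contains elements of type 3+1+1 (20 of its 60 elements, about 33% of primes). None of the 23 primes tested shows any such pattern (for each of these groups the chance of that is below 10^-4), which rules them out. Hence G = D_5 (5T2), of order 10.

D_5, the dihedral group of order 10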